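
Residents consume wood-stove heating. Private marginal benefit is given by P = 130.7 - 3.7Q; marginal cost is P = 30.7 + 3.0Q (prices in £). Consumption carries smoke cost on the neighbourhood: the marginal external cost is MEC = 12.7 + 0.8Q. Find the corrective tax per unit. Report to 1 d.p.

tax = £22.0 per unit

Social marginal benefit = demand − MEC = 118.0 - 4.5Q.
Set SMB = MC: 118.0 - 4.5Q = 30.7 + 3.0Q → Q* = 11.6400.
The Pigouvian tax equals MEC at Q*: 12.7 + 0.8×11.6400 = 22.0120.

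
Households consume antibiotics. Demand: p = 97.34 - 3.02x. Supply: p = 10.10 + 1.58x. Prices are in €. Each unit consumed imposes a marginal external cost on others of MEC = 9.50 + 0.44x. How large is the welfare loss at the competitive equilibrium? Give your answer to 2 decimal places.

DWL = €31.59

Market equilibrium (private): 10.10 + 1.58x = 97.34 - 3.02x → x_m = 18.9652.
Social marginal benefit = demand − MEC = 87.84 - 3.46x.
Set SMB = MC: 87.84 - 3.46x = 10.10 + 1.58x → x* = 15.4246.
Height of the DWL triangle at x_m is MC(x_m) − SMB(x_m) = MEC(x_m) = 17.8447.
DWL = ½ × 3.5406 × 17.8447 = 31.5905.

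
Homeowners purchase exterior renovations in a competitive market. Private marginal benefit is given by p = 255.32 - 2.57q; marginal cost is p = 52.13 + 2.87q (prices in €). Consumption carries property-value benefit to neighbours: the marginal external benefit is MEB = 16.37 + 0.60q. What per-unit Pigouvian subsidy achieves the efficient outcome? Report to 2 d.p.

subsidy = €43.59 per unit

Social marginal benefit = demand + MEB = 271.69 - 1.97q.
Set SMB = MC: 271.69 - 1.97q = 52.13 + 2.87q → q* = 45.3636.
The Pigouvian subsidy equals MEB at q*: 16.37 + 0.60×45.3636 = 43.5882.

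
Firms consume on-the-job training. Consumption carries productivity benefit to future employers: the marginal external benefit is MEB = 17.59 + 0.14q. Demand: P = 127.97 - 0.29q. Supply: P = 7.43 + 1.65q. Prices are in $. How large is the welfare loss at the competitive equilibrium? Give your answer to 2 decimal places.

DWL = $191.97

Market equilibrium (private): 7.43 + 1.65q = 127.97 - 0.29q → q_m = 62.1340.
Social marginal benefit = demand + MEB = 145.56 - 0.15q.
Set SMB = MC: 145.56 - 0.15q = 7.43 + 1.65q → q* = 76.7389.
Height of the DWL triangle at q_m is SMB(q_m) − MC(q_m) = MEB(q_m) = 26.2888.
DWL = ½ × 14.6049 × 26.2888 = 191.9726.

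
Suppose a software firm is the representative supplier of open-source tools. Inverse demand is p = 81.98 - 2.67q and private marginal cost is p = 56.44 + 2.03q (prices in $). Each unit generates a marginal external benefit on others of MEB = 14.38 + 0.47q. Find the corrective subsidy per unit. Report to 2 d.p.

subsidy = $18.82 per unit

Social marginal cost = private MC − MEB = 42.06 + 1.56q.
Set SMC = demand: 42.06 + 1.56q = 81.98 - 2.67q → q* = 9.4374.
The Pigouvian subsidy equals MEB at q*: 14.38 + 0.47×9.4374 = 18.8156.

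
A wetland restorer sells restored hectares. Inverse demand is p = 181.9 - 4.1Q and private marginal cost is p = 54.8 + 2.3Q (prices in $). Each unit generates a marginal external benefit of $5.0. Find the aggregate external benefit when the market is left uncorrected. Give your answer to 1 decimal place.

Market equilibrium (private): 54.8 + 2.3Q = 181.9 - 4.1Q → Q_m = 19.8594.
Total external benefit = MEB × Q_m = 5.0 × 19.8594 = 99.2970.

$99.3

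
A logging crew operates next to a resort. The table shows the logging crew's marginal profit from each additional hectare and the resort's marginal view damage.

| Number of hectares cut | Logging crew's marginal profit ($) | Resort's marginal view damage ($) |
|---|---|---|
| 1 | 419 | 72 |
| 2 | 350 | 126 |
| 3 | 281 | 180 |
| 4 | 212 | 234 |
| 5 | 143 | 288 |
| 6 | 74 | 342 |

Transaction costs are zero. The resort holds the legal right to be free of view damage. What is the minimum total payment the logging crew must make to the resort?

$378

Efficient level: marginal profit ≥ marginal view damage through level 3, so k* = 3.
With the resort holding the right, the logging crew must at least compensate total damage at k*: 72 + 126 + 180 = 378.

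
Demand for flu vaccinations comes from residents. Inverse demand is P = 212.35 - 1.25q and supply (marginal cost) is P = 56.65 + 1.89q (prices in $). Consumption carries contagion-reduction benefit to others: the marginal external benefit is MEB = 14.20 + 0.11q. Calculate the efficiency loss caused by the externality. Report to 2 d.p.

Market equilibrium (private): 56.65 + 1.89q = 212.35 - 1.25q → q_m = 49.5860.
Social marginal benefit = demand + MEB = 226.55 - 1.14q.
Set SMB = MC: 226.55 - 1.14q = 56.65 + 1.89q → q* = 56.0726.
The welfare-loss triangle has base |q_m − q*| and height MEB(q_m) (the vertical gap between SMB and MC is zero at q* and MEB at q_m).
DWL = ½ × 6.4866 × 19.6545 = 63.7454.

DWL = $63.75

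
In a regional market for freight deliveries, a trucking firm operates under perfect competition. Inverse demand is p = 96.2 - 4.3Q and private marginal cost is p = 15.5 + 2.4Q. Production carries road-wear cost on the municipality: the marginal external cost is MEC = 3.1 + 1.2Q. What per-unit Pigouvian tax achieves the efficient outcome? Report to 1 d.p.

Social marginal cost = private MC + MEC = 18.6 + 3.6Q.
Set SMC = demand: 18.6 + 3.6Q = 96.2 - 4.3Q → Q* = 9.8228.
The Pigouvian tax equals MEC at Q*: 3.1 + 1.2×9.8228 = 14.8874.

tax = 14.9 per unit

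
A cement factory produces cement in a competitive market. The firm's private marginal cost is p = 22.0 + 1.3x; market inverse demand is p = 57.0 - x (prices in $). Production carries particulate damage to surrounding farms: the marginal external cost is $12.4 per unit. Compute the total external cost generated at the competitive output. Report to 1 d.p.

Market equilibrium (private): 22.0 + 1.3x = 57.0 - x → x_m = 15.2174.
Total external cost = MEC × x_m = 12.4 × 15.2174 = 188.6958.

$188.7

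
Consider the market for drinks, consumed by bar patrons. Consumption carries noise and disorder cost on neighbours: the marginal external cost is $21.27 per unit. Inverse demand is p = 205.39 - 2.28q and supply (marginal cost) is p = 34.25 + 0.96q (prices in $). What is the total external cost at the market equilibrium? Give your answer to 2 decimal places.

Market equilibrium (private): 34.25 + 0.96q = 205.39 - 2.28q → q_m = 52.8210.
Total external cost = MEC × q_m = 21.27 × 52.8210 = 1123.5027.

$1123.50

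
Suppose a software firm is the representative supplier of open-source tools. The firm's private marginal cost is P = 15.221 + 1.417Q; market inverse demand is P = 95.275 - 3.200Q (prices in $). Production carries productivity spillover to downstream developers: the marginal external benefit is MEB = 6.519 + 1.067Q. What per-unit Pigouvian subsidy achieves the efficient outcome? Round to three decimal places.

Social marginal cost = private MC − MEB = 8.702 + 0.350Q.
Set SMC = demand: 8.702 + 0.350Q = 95.275 - 3.200Q → Q* = 24.3868.
The Pigouvian subsidy equals MEB at Q*: 6.519 + 1.067×24.3868 = 32.5397.

subsidy = $32.540 per unit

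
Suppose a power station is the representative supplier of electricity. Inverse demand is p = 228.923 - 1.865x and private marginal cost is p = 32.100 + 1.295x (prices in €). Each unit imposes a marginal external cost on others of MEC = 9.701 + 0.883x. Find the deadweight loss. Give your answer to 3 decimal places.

Market equilibrium (private): 32.100 + 1.295x = 228.923 - 1.865x → x_m = 62.2858.
Social marginal cost = private MC + MEC = 41.801 + 2.178x.
Set SMC = demand: 41.801 + 2.178x = 228.923 - 1.865x → x* = 46.2830.
Between x* and x_m the wedge SMC − demand runs linearly from 0 to MEC(x_m), so the loss is a triangle.
DWL = ½ × 16.0028 × 64.6993 = 517.6850.

DWL = €517.685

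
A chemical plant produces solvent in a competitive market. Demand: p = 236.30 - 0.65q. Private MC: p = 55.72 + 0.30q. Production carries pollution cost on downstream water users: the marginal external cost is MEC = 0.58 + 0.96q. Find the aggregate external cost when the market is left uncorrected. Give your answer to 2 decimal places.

Market equilibrium (private): 55.72 + 0.30q = 236.30 - 0.65q → q_m = 190.0842.
Total external cost = ∫₀^{q_m} (0.58 + 0.96q) dq = 0.58×190.0842 + ½×0.96×190.0842² = 17453.6103.

17453.61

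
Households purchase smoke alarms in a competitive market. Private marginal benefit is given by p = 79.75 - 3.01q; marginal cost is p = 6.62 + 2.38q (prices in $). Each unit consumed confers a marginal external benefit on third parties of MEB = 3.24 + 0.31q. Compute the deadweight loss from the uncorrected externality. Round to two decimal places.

Market equilibrium (private): 6.62 + 2.38q = 79.75 - 3.01q → q_m = 13.5677.
Social marginal benefit = demand + MEB = 82.99 - 2.70q.
Set SMB = MC: 82.99 - 2.70q = 6.62 + 2.38q → q* = 15.0335.
The welfare-loss triangle has base |q_m − q*| and height MEB(q_m) (the vertical gap between SMB and MC is zero at q* and MEB at q_m).
DWL = ½ × 1.4658 × 7.4460 = 5.4572.

DWL = $5.46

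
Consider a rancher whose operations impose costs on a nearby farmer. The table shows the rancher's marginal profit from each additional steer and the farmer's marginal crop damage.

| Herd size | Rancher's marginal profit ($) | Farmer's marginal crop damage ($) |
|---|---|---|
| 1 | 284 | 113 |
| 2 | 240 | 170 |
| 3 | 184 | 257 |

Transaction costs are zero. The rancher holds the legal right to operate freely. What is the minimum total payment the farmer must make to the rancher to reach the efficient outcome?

Left alone the rancher would choose level 3 (marginal profit stays positive).
Efficient level: k* = 2 (marginal profit ≥ marginal crop damage through 2).
The farmer must at least cover the rancher's forgone profit from cutting 3→2: 184 = 184.

$184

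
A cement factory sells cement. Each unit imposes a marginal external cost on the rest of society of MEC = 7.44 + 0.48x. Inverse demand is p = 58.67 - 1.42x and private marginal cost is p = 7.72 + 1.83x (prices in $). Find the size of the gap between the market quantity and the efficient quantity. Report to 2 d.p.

Market equilibrium (private): 7.72 + 1.83x = 58.67 - 1.42x → x_m = 15.6769.
Social marginal cost = private MC + MEC = 15.16 + 2.31x.
Set SMC = demand: 15.16 + 2.31x = 58.67 - 1.42x → x* = 11.6649.
Gap = |15.6769 − 11.6649| = 4.0120.

4.01 units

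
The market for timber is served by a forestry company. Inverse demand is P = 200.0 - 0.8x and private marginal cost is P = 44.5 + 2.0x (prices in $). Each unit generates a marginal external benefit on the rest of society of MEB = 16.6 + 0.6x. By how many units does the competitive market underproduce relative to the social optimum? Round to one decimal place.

22.7 units

Market equilibrium (private): 44.5 + 2.0x = 200.0 - 0.8x → x_m = 55.5357.
Social marginal cost = private MC − MEB = 27.9 + 1.4x.
Set SMC = demand: 27.9 + 1.4x = 200.0 - 0.8x → x* = 78.2273.
Gap = |55.5357 − 78.2273| = 22.6916.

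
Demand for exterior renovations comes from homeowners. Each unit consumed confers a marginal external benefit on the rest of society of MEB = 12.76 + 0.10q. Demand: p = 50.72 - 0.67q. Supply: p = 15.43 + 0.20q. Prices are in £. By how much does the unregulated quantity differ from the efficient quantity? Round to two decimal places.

Market equilibrium (private): 15.43 + 0.20q = 50.72 - 0.67q → q_m = 40.5632.
Social marginal benefit = demand + MEB = 63.48 - 0.57q.
Set SMB = MC: 63.48 - 0.57q = 15.43 + 0.20q → q* = 62.4026.
Gap = |40.5632 − 62.4026| = 21.8394.

21.84 units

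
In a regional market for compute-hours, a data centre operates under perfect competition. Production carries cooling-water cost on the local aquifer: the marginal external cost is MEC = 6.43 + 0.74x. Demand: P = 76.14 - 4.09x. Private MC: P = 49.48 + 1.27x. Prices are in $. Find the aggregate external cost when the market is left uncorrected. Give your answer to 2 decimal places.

Market equilibrium (private): 49.48 + 1.27x = 76.14 - 4.09x → x_m = 4.9739.
Total external cost = ∫₀^{x_m} (6.43 + 0.74x) dx = 6.43×4.9739 + ½×0.74×4.9739² = 41.1359.

$41.14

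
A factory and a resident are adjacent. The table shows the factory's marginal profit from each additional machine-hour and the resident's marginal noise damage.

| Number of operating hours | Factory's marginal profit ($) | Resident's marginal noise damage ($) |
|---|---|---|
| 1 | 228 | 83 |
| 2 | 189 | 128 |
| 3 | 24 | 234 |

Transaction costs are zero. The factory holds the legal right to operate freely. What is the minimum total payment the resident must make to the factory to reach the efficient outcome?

$24

Left alone the factory would choose level 3 (marginal profit stays positive).
Efficient level: k* = 2 (marginal profit ≥ marginal noise damage through 2).
The resident must at least cover the factory's forgone profit from cutting 3→2: 24 = 24.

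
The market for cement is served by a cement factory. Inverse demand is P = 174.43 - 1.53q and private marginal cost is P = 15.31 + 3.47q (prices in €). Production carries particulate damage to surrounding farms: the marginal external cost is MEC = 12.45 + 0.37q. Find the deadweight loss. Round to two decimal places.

Market equilibrium (private): 15.31 + 3.47q = 174.43 - 1.53q → q_m = 31.8240.
Social marginal cost = private MC + MEC = 27.76 + 3.84q.
Set SMC = demand: 27.76 + 3.84q = 174.43 - 1.53q → q* = 27.3128.
The loss is the area between SMC and demand from q* to q_m; with linear curves that's a triangle of height MEC(q_m).
DWL = ½ × 4.5112 × 24.2249 = 54.6417.

DWL = €54.64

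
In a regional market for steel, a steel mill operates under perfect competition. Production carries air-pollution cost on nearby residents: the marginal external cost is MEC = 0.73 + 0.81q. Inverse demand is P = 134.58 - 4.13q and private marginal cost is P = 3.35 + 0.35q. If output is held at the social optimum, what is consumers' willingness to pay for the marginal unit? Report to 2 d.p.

P = 32.70

Social marginal cost = private MC + MEC = 4.08 + 1.16q.
Set SMC = demand: 4.08 + 1.16q = 134.58 - 4.13q → q* = 24.6692.
Consumer price on the demand curve at q*: 134.58 − 4.13×24.6692 = 32.6962.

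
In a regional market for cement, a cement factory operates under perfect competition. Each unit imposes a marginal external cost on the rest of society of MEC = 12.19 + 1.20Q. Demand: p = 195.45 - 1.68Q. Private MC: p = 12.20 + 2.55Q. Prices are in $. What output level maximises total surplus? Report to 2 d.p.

Q* = 31.50

Social marginal cost = private MC + MEC = 24.39 + 3.75Q.
Set SMC = demand: 24.39 + 3.75Q = 195.45 - 1.68Q → Q* = 31.5028.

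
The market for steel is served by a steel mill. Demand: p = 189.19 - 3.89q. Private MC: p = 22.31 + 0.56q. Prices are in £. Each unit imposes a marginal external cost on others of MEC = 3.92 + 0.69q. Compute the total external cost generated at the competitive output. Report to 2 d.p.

£632.19

Market equilibrium (private): 22.31 + 0.56q = 189.19 - 3.89q → q_m = 37.5011.
Total external cost = ∫₀^{q_m} (3.92 + 0.69q) dq = 3.92×37.5011 + ½×0.69×37.5011² = 632.1890.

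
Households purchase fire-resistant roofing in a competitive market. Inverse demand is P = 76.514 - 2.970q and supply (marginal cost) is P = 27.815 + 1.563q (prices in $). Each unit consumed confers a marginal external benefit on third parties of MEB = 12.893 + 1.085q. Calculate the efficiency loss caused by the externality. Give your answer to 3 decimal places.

Market equilibrium (private): 27.815 + 1.563q = 76.514 - 2.970q → q_m = 10.7432.
Social marginal benefit = demand + MEB = 89.407 - 1.885q.
Set SMB = MC: 89.407 - 1.885q = 27.815 + 1.563q → q* = 17.8631.
Between q* and q_m the wedge SMB − MC runs linearly from 0 to MEB(q_m), so the loss is a triangle.
DWL = ½ × 7.1199 × 24.5494 = 87.3946.

DWL = $87.395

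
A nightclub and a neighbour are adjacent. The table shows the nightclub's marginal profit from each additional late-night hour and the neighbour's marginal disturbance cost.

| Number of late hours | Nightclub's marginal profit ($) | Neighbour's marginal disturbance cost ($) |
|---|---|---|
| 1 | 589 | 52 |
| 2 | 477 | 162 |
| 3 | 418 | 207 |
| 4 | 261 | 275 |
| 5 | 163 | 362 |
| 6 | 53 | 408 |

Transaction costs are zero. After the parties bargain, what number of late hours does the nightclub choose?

Bargaining reaches the level where marginal profit last exceeds marginal disturbance cost.
That holds through level 3 (418 ≥ 207) but not at 4 (261 < 275).

3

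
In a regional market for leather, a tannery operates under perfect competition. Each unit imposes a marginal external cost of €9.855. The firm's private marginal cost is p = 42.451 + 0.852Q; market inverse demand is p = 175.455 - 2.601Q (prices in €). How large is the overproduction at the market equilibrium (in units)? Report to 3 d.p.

2.854 units

Market equilibrium (private): 42.451 + 0.852Q = 175.455 - 2.601Q → Q_m = 38.5184.
Social marginal cost = private MC + MEC = 52.306 + 0.852Q.
Set SMC = demand: 52.306 + 0.852Q = 175.455 - 2.601Q → Q* = 35.6643.
Gap = |38.5184 − 35.6643| = 2.8541.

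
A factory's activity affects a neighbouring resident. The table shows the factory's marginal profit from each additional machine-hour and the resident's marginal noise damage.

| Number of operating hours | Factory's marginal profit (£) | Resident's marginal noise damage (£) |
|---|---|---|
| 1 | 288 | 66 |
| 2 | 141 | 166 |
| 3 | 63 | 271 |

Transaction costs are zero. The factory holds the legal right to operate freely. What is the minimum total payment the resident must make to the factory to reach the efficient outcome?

Left alone the factory would choose level 3 (marginal profit stays positive).
Efficient level: k* = 1 (marginal profit ≥ marginal noise damage through 1).
The resident must at least cover the factory's forgone profit from cutting 3→1: 141 + 63 = 204.

£204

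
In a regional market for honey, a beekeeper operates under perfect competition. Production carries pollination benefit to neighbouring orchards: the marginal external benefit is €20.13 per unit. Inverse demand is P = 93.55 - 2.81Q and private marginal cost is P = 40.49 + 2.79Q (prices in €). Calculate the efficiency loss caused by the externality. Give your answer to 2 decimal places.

DWL = €36.18

Market equilibrium (private): 40.49 + 2.79Q = 93.55 - 2.81Q → Q_m = 9.4750.
Social marginal cost = private MC − MEB = 20.36 + 2.79Q.
Set SMC = demand: 20.36 + 2.79Q = 93.55 - 2.81Q → Q* = 13.0696.
The welfare-loss triangle has base |Q_m − Q*| and height MEB(Q_m) (the vertical gap between SMC and demand is zero at Q* and MEB at Q_m).
DWL = ½ × 3.5946 × 20.1300 = 36.1796.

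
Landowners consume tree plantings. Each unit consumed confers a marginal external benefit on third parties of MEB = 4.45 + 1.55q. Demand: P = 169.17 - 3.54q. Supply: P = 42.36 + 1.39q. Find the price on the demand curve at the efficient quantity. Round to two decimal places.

P = 31.70

Social marginal benefit = demand + MEB = 173.62 - 1.99q.
Set SMB = MC: 173.62 - 1.99q = 42.36 + 1.39q → q* = 38.8343.
Consumer price on the demand curve at q*: 169.17 − 3.54×38.8343 = 31.6966.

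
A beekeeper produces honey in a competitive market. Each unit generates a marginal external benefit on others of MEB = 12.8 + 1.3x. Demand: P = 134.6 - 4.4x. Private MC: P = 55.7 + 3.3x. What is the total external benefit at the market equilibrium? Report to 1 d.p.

Market equilibrium (private): 55.7 + 3.3x = 134.6 - 4.4x → x_m = 10.2468.
Total external benefit = ∫₀^{x_m} (12.8 + 1.3x) dx = 12.8×10.2468 + ½×1.3×10.2468² = 199.4070.

199.4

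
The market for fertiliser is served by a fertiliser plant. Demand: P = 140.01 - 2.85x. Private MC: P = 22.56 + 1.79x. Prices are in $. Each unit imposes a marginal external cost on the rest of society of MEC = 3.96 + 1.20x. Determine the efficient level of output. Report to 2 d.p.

x* = 19.43

Social marginal cost = private MC + MEC = 26.52 + 2.99x.
Set SMC = demand: 26.52 + 2.99x = 140.01 - 2.85x → x* = 19.4332.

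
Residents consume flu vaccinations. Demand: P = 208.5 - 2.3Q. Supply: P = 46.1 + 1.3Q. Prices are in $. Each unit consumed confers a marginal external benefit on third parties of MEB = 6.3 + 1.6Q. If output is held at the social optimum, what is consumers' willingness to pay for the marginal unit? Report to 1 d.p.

Social marginal benefit = demand + MEB = 214.8 - 0.7Q.
Set SMB = MC: 214.8 - 0.7Q = 46.1 + 1.3Q → Q* = 84.3500.
Consumer price on the demand curve at Q*: 208.5 − 2.3×84.3500 = 14.4950.

P = $14.5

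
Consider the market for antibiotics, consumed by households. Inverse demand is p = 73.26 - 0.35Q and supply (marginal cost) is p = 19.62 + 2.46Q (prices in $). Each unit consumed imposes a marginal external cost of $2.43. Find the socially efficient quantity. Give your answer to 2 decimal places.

Q* = 18.22

Social marginal benefit = demand − MEC = 70.83 - 0.35Q.
Set SMB = MC: 70.83 - 0.35Q = 19.62 + 2.46Q → Q* = 18.2242.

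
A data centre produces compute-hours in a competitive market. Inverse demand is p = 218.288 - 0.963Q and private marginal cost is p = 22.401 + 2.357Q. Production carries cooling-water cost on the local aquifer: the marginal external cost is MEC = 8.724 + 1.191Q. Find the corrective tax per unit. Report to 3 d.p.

tax = 58.139 per unit

Social marginal cost = private MC + MEC = 31.125 + 3.548Q.
Set SMC = demand: 31.125 + 3.548Q = 218.288 - 0.963Q → Q* = 41.4904.
The Pigouvian tax equals MEC at Q*: 8.724 + 1.191×41.4904 = 58.1391.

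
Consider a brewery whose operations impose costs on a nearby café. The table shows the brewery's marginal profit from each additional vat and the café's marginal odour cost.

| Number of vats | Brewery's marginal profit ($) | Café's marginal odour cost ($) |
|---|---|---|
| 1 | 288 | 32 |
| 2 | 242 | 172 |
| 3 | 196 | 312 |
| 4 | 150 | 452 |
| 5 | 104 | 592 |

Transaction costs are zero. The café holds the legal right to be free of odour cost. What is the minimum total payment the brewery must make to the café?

$204

Efficient level: marginal profit ≥ marginal odour cost through level 2, so k* = 2.
With the café holding the right, the brewery must at least compensate total damage at k*: 32 + 172 = 204.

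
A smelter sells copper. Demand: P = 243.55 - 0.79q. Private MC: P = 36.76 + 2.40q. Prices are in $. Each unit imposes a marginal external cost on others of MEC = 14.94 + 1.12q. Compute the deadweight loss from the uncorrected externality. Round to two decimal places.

DWL = $889.08

Market equilibrium (private): 36.76 + 2.40q = 243.55 - 0.79q → q_m = 64.8245.
Social marginal cost = private MC + MEC = 51.70 + 3.52q.
Set SMC = demand: 51.70 + 3.52q = 243.55 - 0.79q → q* = 44.5128.
Between q* and q_m the wedge SMC − demand runs linearly from 0 to MEC(q_m), so the loss is a triangle.
DWL = ½ × 20.3117 × 87.5434 = 889.0776.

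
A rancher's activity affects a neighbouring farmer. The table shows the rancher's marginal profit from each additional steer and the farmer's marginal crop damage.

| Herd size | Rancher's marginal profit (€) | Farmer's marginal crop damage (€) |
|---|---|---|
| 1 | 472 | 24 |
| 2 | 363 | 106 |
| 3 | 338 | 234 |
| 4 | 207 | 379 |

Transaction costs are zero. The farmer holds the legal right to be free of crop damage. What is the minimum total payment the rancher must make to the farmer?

Efficient level: marginal profit ≥ marginal crop damage through level 3, so k* = 3.
With the farmer holding the right, the rancher must at least compensate total damage at k*: 24 + 106 + 234 = 364.

€364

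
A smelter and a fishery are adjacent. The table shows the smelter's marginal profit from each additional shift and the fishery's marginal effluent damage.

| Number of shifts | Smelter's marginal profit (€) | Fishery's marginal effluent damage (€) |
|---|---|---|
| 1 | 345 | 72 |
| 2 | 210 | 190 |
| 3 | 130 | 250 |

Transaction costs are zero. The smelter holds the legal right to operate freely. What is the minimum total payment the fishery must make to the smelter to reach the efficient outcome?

Left alone the smelter would choose level 3 (marginal profit stays positive).
Efficient level: k* = 2 (marginal profit ≥ marginal effluent damage through 2).
The fishery must at least cover the smelter's forgone profit from cutting 3→2: 130 = 130.

€130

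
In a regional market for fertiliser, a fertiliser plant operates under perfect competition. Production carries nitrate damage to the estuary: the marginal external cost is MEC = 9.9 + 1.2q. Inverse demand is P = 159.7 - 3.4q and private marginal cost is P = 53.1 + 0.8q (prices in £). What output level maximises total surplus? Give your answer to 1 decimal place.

Social marginal cost = private MC + MEC = 63.0 + 2.0q.
Set SMC = demand: 63.0 + 2.0q = 159.7 - 3.4q → q* = 17.9074.

q* = 17.9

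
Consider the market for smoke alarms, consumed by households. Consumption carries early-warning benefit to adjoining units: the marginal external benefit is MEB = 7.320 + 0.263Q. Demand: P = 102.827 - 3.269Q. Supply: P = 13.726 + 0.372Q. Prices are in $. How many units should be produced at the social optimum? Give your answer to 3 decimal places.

Q* = 28.544

Social marginal benefit = demand + MEB = 110.147 - 3.006Q.
Set SMB = MC: 110.147 - 3.006Q = 13.726 + 0.372Q → Q* = 28.5438.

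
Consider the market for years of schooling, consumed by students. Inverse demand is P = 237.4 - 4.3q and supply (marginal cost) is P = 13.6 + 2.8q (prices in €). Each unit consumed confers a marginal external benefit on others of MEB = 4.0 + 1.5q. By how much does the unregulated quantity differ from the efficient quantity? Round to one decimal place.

Market equilibrium (private): 13.6 + 2.8q = 237.4 - 4.3q → q_m = 31.5211.
Social marginal benefit = demand + MEB = 241.4 - 2.8q.
Set SMB = MC: 241.4 - 2.8q = 13.6 + 2.8q → q* = 40.6786.
Gap = |31.5211 − 40.6786| = 9.1575.

9.2 units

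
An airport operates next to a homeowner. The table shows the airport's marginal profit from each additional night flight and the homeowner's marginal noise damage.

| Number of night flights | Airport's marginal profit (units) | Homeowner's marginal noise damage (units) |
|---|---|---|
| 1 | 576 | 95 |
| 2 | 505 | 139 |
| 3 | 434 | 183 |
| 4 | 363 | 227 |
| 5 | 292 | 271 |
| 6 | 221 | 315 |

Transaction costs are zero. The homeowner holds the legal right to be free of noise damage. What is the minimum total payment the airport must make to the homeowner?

915

Efficient level: marginal profit ≥ marginal noise damage through level 5, so k* = 5.
With the homeowner holding the right, the airport must at least compensate total damage at k*: 95 + 139 + 183 + 227 + 271 = 915.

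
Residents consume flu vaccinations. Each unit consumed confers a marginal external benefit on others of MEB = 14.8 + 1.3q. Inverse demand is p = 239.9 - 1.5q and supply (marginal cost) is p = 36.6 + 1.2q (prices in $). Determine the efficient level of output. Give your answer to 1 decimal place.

q* = 155.8

Social marginal benefit = demand + MEB = 254.7 - 0.2q.
Set SMB = MC: 254.7 - 0.2q = 36.6 + 1.2q → q* = 155.7857.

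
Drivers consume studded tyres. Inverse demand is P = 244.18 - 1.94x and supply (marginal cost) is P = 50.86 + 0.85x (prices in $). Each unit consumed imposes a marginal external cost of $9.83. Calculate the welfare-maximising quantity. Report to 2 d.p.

x* = 65.77

Social marginal benefit = demand − MEC = 234.35 - 1.94x.
Set SMB = MC: 234.35 - 1.94x = 50.86 + 0.85x → x* = 65.7670.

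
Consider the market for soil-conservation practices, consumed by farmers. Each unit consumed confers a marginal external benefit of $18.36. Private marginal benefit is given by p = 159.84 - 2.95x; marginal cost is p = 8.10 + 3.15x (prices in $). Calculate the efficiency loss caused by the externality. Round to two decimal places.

Market equilibrium (private): 8.10 + 3.15x = 159.84 - 2.95x → x_m = 24.8754.
Social marginal benefit = demand + MEB = 178.20 - 2.95x.
Set SMB = MC: 178.20 - 2.95x = 8.10 + 3.15x → x* = 27.8852.
The welfare-loss triangle has base |x_m − x*| and height MEB(x_m) (the vertical gap between SMB and MC is zero at x* and MEB at x_m).
DWL = ½ × 3.0098 × 18.3600 = 27.6300.

DWL = $27.63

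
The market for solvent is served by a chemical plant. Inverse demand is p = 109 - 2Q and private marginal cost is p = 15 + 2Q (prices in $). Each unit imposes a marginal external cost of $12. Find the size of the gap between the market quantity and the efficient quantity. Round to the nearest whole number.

3 units

Market equilibrium (private): 15 + 2Q = 109 - 2Q → Q_m = 23.5000.
Social marginal cost = private MC + MEC = 27 + 2Q.
Set SMC = demand: 27 + 2Q = 109 - 2Q → Q* = 20.5000.
Gap = |23.5000 − 20.5000| = 3.0000.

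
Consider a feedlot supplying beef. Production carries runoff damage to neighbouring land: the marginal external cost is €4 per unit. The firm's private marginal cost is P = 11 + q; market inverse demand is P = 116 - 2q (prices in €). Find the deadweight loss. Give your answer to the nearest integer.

DWL = €3

Market equilibrium (private): 11 + q = 116 - 2q → q_m = 35.0000.
Social marginal cost = private MC + MEC = 15 + q.
Set SMC = demand: 15 + q = 116 - 2q → q* = 33.6667.
The loss is the area between SMC and demand from q* to q_m; with linear curves that's a triangle of height MEC(q_m).
DWL = ½ × 1.3333 × 4.0000 = 2.6666.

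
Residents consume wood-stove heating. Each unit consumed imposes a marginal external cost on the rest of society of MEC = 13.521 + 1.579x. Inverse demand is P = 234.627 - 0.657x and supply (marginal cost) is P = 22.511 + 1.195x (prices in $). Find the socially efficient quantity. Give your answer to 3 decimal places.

x* = 57.883

Social marginal benefit = demand − MEC = 221.106 - 2.236x.
Set SMB = MC: 221.106 - 2.236x = 22.511 + 1.195x → x* = 57.8825.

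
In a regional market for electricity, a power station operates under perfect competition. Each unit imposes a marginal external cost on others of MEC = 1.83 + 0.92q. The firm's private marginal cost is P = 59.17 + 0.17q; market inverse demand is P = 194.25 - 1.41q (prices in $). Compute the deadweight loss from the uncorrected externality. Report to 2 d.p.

Market equilibrium (private): 59.17 + 0.17q = 194.25 - 1.41q → q_m = 85.4937.
Social marginal cost = private MC + MEC = 61.00 + 1.09q.
Set SMC = demand: 61.00 + 1.09q = 194.25 - 1.41q → q* = 53.3000.
Height of the DWL triangle at q_m is SMC(q_m) − demand(q_m) = MEC(q_m) = 80.4842.
DWL = ½ × 32.1937 × 80.4842 = 1295.5421.

DWL = $1295.54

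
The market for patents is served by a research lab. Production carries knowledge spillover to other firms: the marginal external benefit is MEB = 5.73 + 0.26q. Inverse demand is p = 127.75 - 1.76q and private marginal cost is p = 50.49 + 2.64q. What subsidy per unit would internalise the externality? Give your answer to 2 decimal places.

Social marginal cost = private MC − MEB = 44.76 + 2.38q.
Set SMC = demand: 44.76 + 2.38q = 127.75 - 1.76q → q* = 20.0459.
The Pigouvian subsidy equals MEB at q*: 5.73 + 0.26×20.0459 = 10.9419.

subsidy = 10.94 per unit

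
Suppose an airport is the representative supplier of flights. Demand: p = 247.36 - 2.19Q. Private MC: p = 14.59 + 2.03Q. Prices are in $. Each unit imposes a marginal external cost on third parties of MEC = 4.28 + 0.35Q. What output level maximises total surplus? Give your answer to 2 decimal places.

Q* = 50.00

Social marginal cost = private MC + MEC = 18.87 + 2.38Q.
Set SMC = demand: 18.87 + 2.38Q = 247.36 - 2.19Q → Q* = 49.9978.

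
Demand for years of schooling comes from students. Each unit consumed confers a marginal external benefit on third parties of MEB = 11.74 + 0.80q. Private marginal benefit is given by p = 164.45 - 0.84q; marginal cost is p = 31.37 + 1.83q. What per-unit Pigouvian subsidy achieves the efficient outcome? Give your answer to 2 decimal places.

Social marginal benefit = demand + MEB = 176.19 - 0.04q.
Set SMB = MC: 176.19 - 0.04q = 31.37 + 1.83q → q* = 77.4439.
The Pigouvian subsidy equals MEB at q*: 11.74 + 0.80×77.4439 = 73.6951.

subsidy = 73.70 per unit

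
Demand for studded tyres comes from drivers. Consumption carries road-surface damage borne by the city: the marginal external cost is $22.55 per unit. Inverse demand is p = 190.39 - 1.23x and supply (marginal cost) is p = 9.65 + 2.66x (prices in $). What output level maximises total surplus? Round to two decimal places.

x* = 40.67

Social marginal benefit = demand − MEC = 167.84 - 1.23x.
Set SMB = MC: 167.84 - 1.23x = 9.65 + 2.66x → x* = 40.6658.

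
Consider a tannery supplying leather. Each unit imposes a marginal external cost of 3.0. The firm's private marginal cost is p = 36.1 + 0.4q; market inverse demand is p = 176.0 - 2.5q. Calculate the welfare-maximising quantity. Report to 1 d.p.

Social marginal cost = private MC + MEC = 39.1 + 0.4q.
Set SMC = demand: 39.1 + 0.4q = 176.0 - 2.5q → q* = 47.2069.

q* = 47.2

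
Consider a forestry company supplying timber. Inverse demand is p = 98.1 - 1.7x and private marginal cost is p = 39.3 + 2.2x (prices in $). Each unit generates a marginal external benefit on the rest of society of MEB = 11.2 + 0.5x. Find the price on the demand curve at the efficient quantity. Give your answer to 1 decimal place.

P = $63.1

Social marginal cost = private MC − MEB = 28.1 + 1.7x.
Set SMC = demand: 28.1 + 1.7x = 98.1 - 1.7x → x* = 20.5882.
Consumer price on the demand curve at x*: 98.1 − 1.7×20.5882 = 63.1001.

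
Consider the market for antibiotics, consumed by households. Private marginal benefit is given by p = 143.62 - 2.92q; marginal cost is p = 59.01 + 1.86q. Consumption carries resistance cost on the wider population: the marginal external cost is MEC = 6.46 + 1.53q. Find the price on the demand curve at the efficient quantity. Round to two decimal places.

Social marginal benefit = demand − MEC = 137.16 - 4.45q.
Set SMB = MC: 137.16 - 4.45q = 59.01 + 1.86q → q* = 12.3851.
Consumer price on the demand curve at q*: 143.62 − 2.92×12.3851 = 107.4555.

P = 107.46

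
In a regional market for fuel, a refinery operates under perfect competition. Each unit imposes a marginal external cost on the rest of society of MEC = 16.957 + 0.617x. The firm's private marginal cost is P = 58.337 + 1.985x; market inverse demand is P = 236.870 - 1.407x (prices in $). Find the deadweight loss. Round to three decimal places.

DWL = $304.753

Market equilibrium (private): 58.337 + 1.985x = 236.870 - 1.407x → x_m = 52.6335.
Social marginal cost = private MC + MEC = 75.294 + 2.602x.
Set SMC = demand: 75.294 + 2.602x = 236.870 - 1.407x → x* = 40.3033.
Between x* and x_m the wedge SMC − demand runs linearly from 0 to MEC(x_m), so the loss is a triangle.
DWL = ½ × 12.3302 × 49.4319 = 304.7526.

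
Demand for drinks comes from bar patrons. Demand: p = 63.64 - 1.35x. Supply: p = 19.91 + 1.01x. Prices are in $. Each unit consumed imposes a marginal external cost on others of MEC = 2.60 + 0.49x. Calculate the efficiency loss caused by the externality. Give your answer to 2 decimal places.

DWL = $23.93

Market equilibrium (private): 19.91 + 1.01x = 63.64 - 1.35x → x_m = 18.5297.
Social marginal benefit = demand − MEC = 61.04 - 1.84x.
Set SMB = MC: 61.04 - 1.84x = 19.91 + 1.01x → x* = 14.4316.
Between x* and x_m the wedge MC − SMB runs linearly from 0 to MEC(x_m), so the loss is a triangle.
DWL = ½ × 4.0981 × 11.6795 = 23.9319.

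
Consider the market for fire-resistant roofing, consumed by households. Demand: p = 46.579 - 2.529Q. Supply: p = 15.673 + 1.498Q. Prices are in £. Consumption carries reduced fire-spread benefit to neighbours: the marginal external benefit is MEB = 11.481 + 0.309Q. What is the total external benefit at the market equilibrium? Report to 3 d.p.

£97.213

Market equilibrium (private): 15.673 + 1.498Q = 46.579 - 2.529Q → Q_m = 7.6747.
Total external benefit = ∫₀^{Q_m} (11.481 + 0.309Q) dQ = 11.481×7.6747 + ½×0.309×7.6747² = 97.2134.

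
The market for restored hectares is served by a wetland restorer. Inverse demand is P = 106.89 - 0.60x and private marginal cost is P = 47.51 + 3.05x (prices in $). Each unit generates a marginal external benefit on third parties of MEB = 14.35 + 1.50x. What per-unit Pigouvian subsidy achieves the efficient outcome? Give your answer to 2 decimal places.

Social marginal cost = private MC − MEB = 33.16 + 1.55x.
Set SMC = demand: 33.16 + 1.55x = 106.89 - 0.60x → x* = 34.2930.
The Pigouvian subsidy equals MEB at x*: 14.35 + 1.50×34.2930 = 65.7895.

subsidy = $65.79 per unit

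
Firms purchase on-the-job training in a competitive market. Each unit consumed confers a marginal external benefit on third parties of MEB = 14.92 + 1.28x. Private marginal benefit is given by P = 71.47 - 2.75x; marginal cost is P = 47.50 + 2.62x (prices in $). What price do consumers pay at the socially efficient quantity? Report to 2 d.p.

P = $45.32

Social marginal benefit = demand + MEB = 86.39 - 1.47x.
Set SMB = MC: 86.39 - 1.47x = 47.50 + 2.62x → x* = 9.5086.
Consumer price on the demand curve at x*: 71.47 − 2.75×9.5086 = 45.3214.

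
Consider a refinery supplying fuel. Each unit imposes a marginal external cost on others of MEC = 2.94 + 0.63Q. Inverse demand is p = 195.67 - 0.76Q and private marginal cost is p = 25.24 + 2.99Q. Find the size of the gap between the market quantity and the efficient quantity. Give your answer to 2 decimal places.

Market equilibrium (private): 25.24 + 2.99Q = 195.67 - 0.76Q → Q_m = 45.4480.
Social marginal cost = private MC + MEC = 28.18 + 3.62Q.
Set SMC = demand: 28.18 + 3.62Q = 195.67 - 0.76Q → Q* = 38.2397.
Gap = |45.4480 − 38.2397| = 7.2083.

7.21 units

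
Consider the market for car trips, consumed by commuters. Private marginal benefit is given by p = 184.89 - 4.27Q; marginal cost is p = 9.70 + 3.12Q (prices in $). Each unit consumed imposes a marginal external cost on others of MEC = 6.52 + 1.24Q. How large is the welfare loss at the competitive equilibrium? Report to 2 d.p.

DWL = $74.74

Market equilibrium (private): 9.70 + 3.12Q = 184.89 - 4.27Q → Q_m = 23.7064.
Social marginal benefit = demand − MEC = 178.37 - 5.51Q.
Set SMB = MC: 178.37 - 5.51Q = 9.70 + 3.12Q → Q* = 19.5446.
The welfare-loss triangle has base |Q_m − Q*| and height MEC(Q_m) (the vertical gap between SMB and MC is zero at Q* and MEC at Q_m).
DWL = ½ × 4.1618 × 35.9159 = 74.7374.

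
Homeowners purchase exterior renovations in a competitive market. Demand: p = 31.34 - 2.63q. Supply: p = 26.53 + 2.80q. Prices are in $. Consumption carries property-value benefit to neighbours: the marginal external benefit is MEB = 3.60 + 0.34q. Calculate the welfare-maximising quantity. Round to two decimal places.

q* = 1.65

Social marginal benefit = demand + MEB = 34.94 - 2.29q.
Set SMB = MC: 34.94 - 2.29q = 26.53 + 2.80q → q* = 1.6523.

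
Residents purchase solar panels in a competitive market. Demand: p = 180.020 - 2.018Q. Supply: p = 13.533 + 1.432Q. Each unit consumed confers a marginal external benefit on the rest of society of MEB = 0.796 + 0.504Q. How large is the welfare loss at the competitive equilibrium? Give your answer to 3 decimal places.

Market equilibrium (private): 13.533 + 1.432Q = 180.020 - 2.018Q → Q_m = 48.2571.
Social marginal benefit = demand + MEB = 180.816 - 1.514Q.
Set SMB = MC: 180.816 - 1.514Q = 13.533 + 1.432Q → Q* = 56.7831.
Height of the DWL triangle at Q_m is SMB(Q_m) − MC(Q_m) = MEB(Q_m) = 25.1176.
DWL = ½ × 8.5260 × 25.1176 = 107.0763.

DWL = 107.076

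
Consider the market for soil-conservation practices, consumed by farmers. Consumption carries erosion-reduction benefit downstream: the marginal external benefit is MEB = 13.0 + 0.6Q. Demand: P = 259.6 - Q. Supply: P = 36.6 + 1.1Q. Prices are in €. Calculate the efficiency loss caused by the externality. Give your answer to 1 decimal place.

Market equilibrium (private): 36.6 + 1.1Q = 259.6 - Q → Q_m = 106.1905.
Social marginal benefit = demand + MEB = 272.6 - 0.4Q.
Set SMB = MC: 272.6 - 0.4Q = 36.6 + 1.1Q → Q* = 157.3333.
Between Q* and Q_m the wedge SMB − MC runs linearly from 0 to MEB(Q_m), so the loss is a triangle.
DWL = ½ × 51.1428 × 76.7143 = 1961.6921.

DWL = €1961.7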